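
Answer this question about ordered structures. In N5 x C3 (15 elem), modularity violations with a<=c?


Modular law: if a <= c then a v (b ^ c) = (a v b) ^ c.
Check all triples (a,b,c) with a <= c among 15 elements.
  e.g. a=(a,0), b=(c,0), c=(b,0): lhs=(a,0) != rhs=(b,0)
  e.g. a=(a,0), b=(c,1), c=(b,0): lhs=(a,0) != rhs=(b,0)
Total violating triples: 18


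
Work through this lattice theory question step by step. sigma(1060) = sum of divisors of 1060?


sigma(n) = sum of divisors.
Divisors of 1060: [1, 2, 4, 5, 10, 20, 53, 106, 212, 265, 530, 1060]
Sum = 2268


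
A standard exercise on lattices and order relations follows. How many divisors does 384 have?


Divisors of 384: [1, 2, 3, 4, 6, 8, 12, 16, 24, 32, 48, 64, 96, 128, 192, 384]
Count: 16


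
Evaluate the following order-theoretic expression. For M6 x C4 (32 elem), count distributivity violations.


Distributive law: a ^ (b v c) = (a ^ b) v (a ^ c).
Check all 32^3 = 32768 ordered triples (a,b,c).
  e.g. a=(a1,0), b=(a2,0), c=(a3,0): lhs=(a1,0) != rhs=(0,0)
  e.g. a=(a1,0), b=(a2,0), c=(a3,1): lhs=(a1,0) != rhs=(0,0)
Total violating triples: 7680


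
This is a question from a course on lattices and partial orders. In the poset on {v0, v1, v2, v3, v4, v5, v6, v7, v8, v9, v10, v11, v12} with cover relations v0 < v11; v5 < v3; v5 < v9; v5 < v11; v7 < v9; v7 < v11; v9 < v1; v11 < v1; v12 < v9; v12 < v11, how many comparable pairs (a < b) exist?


A comparable pair {a,b} has a < b or b < a in the order.
Count unordered pairs where one element is strictly below the other.
Examples: {v0,v1}, {v0,v11}, {v1,v5}, {v1,v7}, ...
Total comparable pairs: 14


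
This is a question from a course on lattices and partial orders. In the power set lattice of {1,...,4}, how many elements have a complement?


An element a is complemented if some b has a meet b = bottom, a join b = top.
every subset A has complement S\A, so all elements are complemented.
Complemented elements: {}, {1}, {2}, {3}, {4}, {1,2}, ... (10 more)
Count: 16


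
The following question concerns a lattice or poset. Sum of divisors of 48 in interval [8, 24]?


Interval [8,24] in divisors of 48: [8, 24]
Sum = 32


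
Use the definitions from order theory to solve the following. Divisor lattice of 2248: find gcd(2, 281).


In a divisor lattice, meet = gcd (greatest common divisor).
By Euclidean algorithm or factoring: gcd(2,281) = 1


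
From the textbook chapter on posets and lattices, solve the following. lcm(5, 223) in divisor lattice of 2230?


Join=lcm.
gcd(5,223)=1
lcm=1115


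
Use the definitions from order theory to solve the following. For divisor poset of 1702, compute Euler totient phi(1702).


phi(n) = n * prod_{p|n} (1 - 1/p).
Prime divisors of 1702: [2, 23, 37]
phi(1702) = 1702 * (1 - 1/2) * (1 - 1/23) * (1 - 1/37)
phi(1702) = 792


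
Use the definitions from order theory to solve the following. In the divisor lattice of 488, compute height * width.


Height = length of longest chain minus 1; width = size of largest antichain.
A maximum chain: 1 | 61 | 122 | 244 | 488  (height 4).
A maximum antichain: {2, 61}  (width 2).
Product = 4 * 2 = 8


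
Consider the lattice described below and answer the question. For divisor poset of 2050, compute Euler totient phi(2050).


phi(n) = n * prod_{p|n} (1 - 1/p).
Prime divisors of 2050: [2, 5, 41]
phi(2050) = 2050 * (1 - 1/2) * (1 - 1/5) * (1 - 1/41)
phi(2050) = 800


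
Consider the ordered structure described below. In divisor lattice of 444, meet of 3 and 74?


In a divisor lattice, meet = gcd (greatest common divisor).
By Euclidean algorithm or factoring: gcd(3,74) = 1


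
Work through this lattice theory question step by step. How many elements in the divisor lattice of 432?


Divisors of 432: [1, 2, 3, 4, 6, 8, 9, 12, 16, 18, 24, 27, 36, 48, 54, 72, 108, 144, 216, 432]
Count: 20


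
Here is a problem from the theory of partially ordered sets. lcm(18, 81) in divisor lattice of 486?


Join=lcm.
gcd(18,81)=9
lcm=162


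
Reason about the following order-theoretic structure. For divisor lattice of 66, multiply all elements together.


Divisors of 66: [1, 2, 3, 6, 11, 22, 33, 66]
Product = n^(d(n)/2) = 66^(8/2)
Product = 18974736


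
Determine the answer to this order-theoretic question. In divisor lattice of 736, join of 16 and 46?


In a divisor lattice, join = lcm (least common multiple).
gcd(16,46) = 2
lcm(16,46) = 16*46/gcd = 736/2 = 368


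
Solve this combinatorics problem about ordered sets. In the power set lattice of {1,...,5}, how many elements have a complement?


An element a is complemented if some b has a meet b = bottom, a join b = top.
every subset A has complement S\A, so all elements are complemented.
Complemented elements: {}, {1}, {2}, {3}, {4}, {5}, ... (26 more)
Count: 32


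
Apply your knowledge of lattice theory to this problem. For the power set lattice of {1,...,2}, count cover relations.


A cover relation a -< b holds when a < b with no c strictly between.
Cover relations:
  {} -< {1}
  {} -< {2}
  {1} -< {1,2}
  {2} -< {1,2}
Total: 4


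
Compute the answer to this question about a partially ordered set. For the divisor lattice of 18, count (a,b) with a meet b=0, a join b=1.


Complement pair (a,b): a meet b = bottom, a join b = top.
Here: gcd(a,b)=1 and lcm(a,b)=18, i.e. a*b=18 with a,b coprime.
Pairs found: (1,18), (2,9), (9,2), (18,1)
Total ordered pairs: 4


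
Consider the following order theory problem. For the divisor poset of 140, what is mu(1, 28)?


In a divisor lattice, mu(a,b) = mu(b/a) where mu is the classical Mobius function.
b/a = 28/1 = 28
Prime factorization of 28: primes [2, 7]
28 is not squarefree, so mu(28) = 0


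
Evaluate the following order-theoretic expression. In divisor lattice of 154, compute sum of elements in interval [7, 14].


Interval [7,14] in divisors of 154: [7, 14]
Sum = 21


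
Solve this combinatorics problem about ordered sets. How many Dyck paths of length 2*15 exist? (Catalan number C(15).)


C(n) = C(2n, n) / (n+1).
C(30, 15) = 155117520
C(15) = 155117520 / 16 = 9694845


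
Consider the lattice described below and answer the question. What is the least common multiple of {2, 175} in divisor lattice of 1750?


In a divisor lattice, join = lcm (least common multiple).
Compute lcm iteratively: start with first element, then lcm(current, next).
Elements: [2, 175]
lcm(2,175) = 350
Final lcm = 350


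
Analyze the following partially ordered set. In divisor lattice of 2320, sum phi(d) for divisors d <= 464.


Divisors of 2320 up to 464: [1, 2, 4, 5, 8, 10, 16, 20, 29, 40, 58, 80, 116, 145, 232, 290, 464]
phi values: [1, 1, 2, 4, 4, 4, 8, 8, 28, 16, 28, 32, 56, 112, 112, 112, 224]
Sum = 752


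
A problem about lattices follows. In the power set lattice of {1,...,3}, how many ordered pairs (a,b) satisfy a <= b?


The order relation is {(a,b) : a <= b}, reflexive so it includes (a,a).
Examples: ({},{}), ({},{1,2}), ({},{1,2,3}), ({},{1,3}), ({},{1}), ...
Total ordered pairs: 27


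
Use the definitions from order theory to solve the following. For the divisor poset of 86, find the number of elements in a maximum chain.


A chain is a totally ordered subset; we count the number of elements in a maximum chain.
Compute, for each element x, the size of the longest chain ending at x:
  1: 1
  2: 2
  43: 2
  86: 3
A maximum chain: 1 < 2 < 86
Number of elements in the longest chain: 3


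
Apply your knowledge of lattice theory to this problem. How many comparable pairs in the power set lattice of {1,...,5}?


A comparable pair {a,b} has a < b or b < a in the order.
Count unordered pairs where one element is strictly below the other.
Examples: {{},{1}}, {{},{2}}, {{},{3}}, {{},{4}}, ...
Total comparable pairs: 211


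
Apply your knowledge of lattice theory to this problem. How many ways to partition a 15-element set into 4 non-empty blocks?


S(n,k) = k*S(n-1,k) + S(n-1,k-1).
S(14,4) = 10391745, S(14,3) = 788970
S(15,4) = 4*10391745 + 788970 = 41566980 + 788970
S(15,4) = 42355950


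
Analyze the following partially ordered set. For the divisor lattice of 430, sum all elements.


sigma(n) = sum of divisors.
Divisors of 430: [1, 2, 5, 10, 43, 86, 215, 430]
Sum = 792


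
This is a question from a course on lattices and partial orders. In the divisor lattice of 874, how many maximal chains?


A maximal chain goes from the minimum element to a maximal element via cover relations.
Counting all min-to-max paths in the cover graph.
Total maximal chains: 6


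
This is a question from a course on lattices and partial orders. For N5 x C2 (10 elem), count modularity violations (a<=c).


Modular law: if a <= c then a v (b ^ c) = (a v b) ^ c.
Check all triples (a,b,c) with a <= c among 10 elements.
  e.g. a=(a,0), b=(c,0), c=(b,0): lhs=(a,0) != rhs=(b,0)
  e.g. a=(a,0), b=(c,1), c=(b,0): lhs=(a,0) != rhs=(b,0)
Total violating triples: 6


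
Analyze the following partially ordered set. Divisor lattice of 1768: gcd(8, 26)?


Meet=gcd.
gcd(8,26)=2


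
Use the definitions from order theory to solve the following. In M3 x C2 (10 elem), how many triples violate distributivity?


Distributive law: a ^ (b v c) = (a ^ b) v (a ^ c).
Check all 10^3 = 1000 ordered triples (a,b,c).
  e.g. a=(a1,0), b=(a2,0), c=(a3,0): lhs=(a1,0) != rhs=(0,0)
  e.g. a=(a1,0), b=(a2,0), c=(a3,1): lhs=(a1,0) != rhs=(0,0)
Total violating triples: 48


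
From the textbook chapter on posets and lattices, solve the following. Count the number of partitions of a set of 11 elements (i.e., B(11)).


B(n) = number of set partitions of an n-element set.
B(n) satisfies the recurrence: B(n+1) = sum_k C(n,k)*B(k).
B(11) = 678570


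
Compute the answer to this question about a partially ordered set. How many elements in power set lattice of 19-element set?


Power set = 2^n.
2^19 = 524288


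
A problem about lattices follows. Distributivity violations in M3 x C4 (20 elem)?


Distributive law: a ^ (b v c) = (a ^ b) v (a ^ c).
Check all 20^3 = 8000 ordered triples (a,b,c).
  e.g. a=(a1,0), b=(a2,0), c=(a3,0): lhs=(a1,0) != rhs=(0,0)
  e.g. a=(a1,0), b=(a2,0), c=(a3,1): lhs=(a1,0) != rhs=(0,0)
Total violating triples: 384


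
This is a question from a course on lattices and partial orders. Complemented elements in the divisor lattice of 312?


An element a is complemented if some b has a meet b = bottom, a join b = top.
a is complemented iff gcd(a, n/a)=1, i.e. a is a unitary divisor of 312.
Complemented elements: 1, 3, 8, 13, 24, 39, ... (2 more)
Count: 8


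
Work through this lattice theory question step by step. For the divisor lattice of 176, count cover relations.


A cover relation a -< b holds when a < b with no c strictly between.
Cover relations:
  1 -< 2
  1 -< 11
  2 -< 4
  2 -< 22
  4 -< 8
  4 -< 44
  8 -< 16
  8 -< 88
  ...5 more
Total: 13


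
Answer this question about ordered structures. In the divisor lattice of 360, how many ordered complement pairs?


Complement pair (a,b): a meet b = bottom, a join b = top.
Here: gcd(a,b)=1 and lcm(a,b)=360, i.e. a*b=360 with a,b coprime.
Pairs found: (1,360), (5,72), (8,45), (9,40), ... (4 more)
Total ordered pairs: 8


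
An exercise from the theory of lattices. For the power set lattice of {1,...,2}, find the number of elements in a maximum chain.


A chain is a totally ordered subset; we count the number of elements in a maximum chain.
Compute, for each element x, the size of the longest chain ending at x:
  {}: 1
  {1}: 2
  {2}: 2
  {1,2}: 3
A maximum chain: {} < {1} < {1,2}
Number of elements in the longest chain: 3


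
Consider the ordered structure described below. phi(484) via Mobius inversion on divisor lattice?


phi(n) = n * prod_{p|n} (1 - 1/p).
Prime divisors of 484: [2, 11]
phi(484) = 484 * (1 - 1/2) * (1 - 1/11)
phi(484) = 220


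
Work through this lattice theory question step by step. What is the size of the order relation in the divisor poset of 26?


The order relation is {(a,b) : a <= b}, reflexive so it includes (a,a).
Examples: (1,1), (1,13), (1,2), (1,26), (13,13), ...
Total ordered pairs: 9


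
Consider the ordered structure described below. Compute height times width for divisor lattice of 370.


Height = length of longest chain minus 1; width = size of largest antichain.
A maximum chain: 1 | 37 | 185 | 370  (height 3).
A maximum antichain: {2, 5, 37}  (width 3).
Product = 3 * 3 = 9


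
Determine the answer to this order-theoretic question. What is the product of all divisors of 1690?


Divisors of 1690: [1, 2, 5, 10, 13, 26, 65, 130, 169, 338, 845, 1690]
Product = n^(d(n)/2) = 1690^(12/2)
Product = 23298085122481000000


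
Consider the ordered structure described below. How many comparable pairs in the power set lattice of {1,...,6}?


A comparable pair {a,b} has a < b or b < a in the order.
Count unordered pairs where one element is strictly below the other.
Examples: {{},{1}}, {{},{2}}, {{},{3}}, {{},{4}}, ...
Total comparable pairs: 665


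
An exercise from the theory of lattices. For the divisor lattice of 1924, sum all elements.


sigma(n) = sum of divisors.
Divisors of 1924: [1, 2, 4, 13, 26, 37, 52, 74, 148, 481, 962, 1924]
Sum = 3724


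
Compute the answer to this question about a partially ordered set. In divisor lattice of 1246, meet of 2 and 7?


In a divisor lattice, meet = gcd (greatest common divisor).
By Euclidean algorithm or factoring: gcd(2,7) = 1


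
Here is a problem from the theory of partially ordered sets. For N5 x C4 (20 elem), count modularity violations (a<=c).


Modular law: if a <= c then a v (b ^ c) = (a v b) ^ c.
Check all triples (a,b,c) with a <= c among 20 elements.
  e.g. a=(a,0), b=(c,0), c=(b,0): lhs=(a,0) != rhs=(b,0)
  e.g. a=(a,0), b=(c,1), c=(b,0): lhs=(a,0) != rhs=(b,0)
Total violating triples: 40


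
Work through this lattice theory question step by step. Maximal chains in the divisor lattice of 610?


A maximal chain goes from the minimum element to a maximal element via cover relations.
Counting all min-to-max paths in the cover graph.
Total maximal chains: 6


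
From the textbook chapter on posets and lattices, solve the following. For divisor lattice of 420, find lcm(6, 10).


In a divisor lattice, join = lcm (least common multiple).
Compute lcm iteratively: start with first element, then lcm(current, next).
Elements: [6, 10]
lcm(6,10) = 30
Final lcm = 30


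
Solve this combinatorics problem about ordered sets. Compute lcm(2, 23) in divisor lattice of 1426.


In a divisor lattice, join = lcm (least common multiple).
gcd(2,23) = 1
lcm(2,23) = 2*23/gcd = 46/1 = 46


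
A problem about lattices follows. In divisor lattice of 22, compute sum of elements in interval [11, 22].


Interval [11,22] in divisors of 22: [11, 22]
Sum = 33


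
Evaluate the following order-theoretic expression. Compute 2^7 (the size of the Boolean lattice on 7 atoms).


Power set = 2^n.
2^7 = 128


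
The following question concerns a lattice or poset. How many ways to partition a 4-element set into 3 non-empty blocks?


S(n,k) = k*S(n-1,k) + S(n-1,k-1).
S(3,3) = 1, S(3,2) = 3
S(4,3) = 3*1 + 3 = 3 + 3
S(4,3) = 6


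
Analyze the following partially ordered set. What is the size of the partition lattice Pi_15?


B(n) = number of set partitions of an n-element set.
B(n) satisfies the recurrence: B(n+1) = sum_k C(n,k)*B(k).
B(15) = 1382958545


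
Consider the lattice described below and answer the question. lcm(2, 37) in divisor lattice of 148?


Join=lcm.
gcd(2,37)=1
lcm=74


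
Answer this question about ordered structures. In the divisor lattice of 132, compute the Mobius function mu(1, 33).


In a divisor lattice, mu(a,b) = mu(b/a) where mu is the classical Mobius function.
b/a = 33/1 = 33
Prime factorization of 33: primes [3, 11]
33 is squarefree with 2 prime factor(s), so mu(33) = (-1)^2 = 1


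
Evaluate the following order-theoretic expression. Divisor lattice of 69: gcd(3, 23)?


Meet=gcd.
gcd(3,23)=1


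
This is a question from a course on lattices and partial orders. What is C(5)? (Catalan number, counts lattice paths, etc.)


C(n) = C(2n, n) / (n+1).
C(10, 5) = 252
C(5) = 252 / 6 = 42


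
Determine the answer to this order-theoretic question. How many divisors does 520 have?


Divisors of 520: [1, 2, 4, 5, 8, 10, 13, 20, 26, 40, 52, 65, 104, 130, 260, 520]
Count: 16


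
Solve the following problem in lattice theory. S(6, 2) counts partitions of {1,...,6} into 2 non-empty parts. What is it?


S(n,k) = k*S(n-1,k) + S(n-1,k-1).
S(5,2) = 15, S(5,1) = 1
S(6,2) = 2*15 + 1 = 30 + 1
S(6,2) = 31


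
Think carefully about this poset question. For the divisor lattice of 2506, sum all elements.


sigma(n) = sum of divisors.
Divisors of 2506: [1, 2, 7, 14, 179, 358, 1253, 2506]
Sum = 4320


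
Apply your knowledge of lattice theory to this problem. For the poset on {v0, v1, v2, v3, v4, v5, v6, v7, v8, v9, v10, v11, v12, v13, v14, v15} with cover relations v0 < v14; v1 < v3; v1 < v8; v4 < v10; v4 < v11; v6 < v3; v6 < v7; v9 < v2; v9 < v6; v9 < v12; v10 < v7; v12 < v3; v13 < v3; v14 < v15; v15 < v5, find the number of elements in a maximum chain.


A chain is a totally ordered subset; we count the number of elements in a maximum chain.
Compute, for each element x, the size of the longest chain ending at x:
  v0: 1
  v1: 1
  v4: 1
  v9: 1
  v13: 1
  v2: 2
  ...
A maximum chain: v0 < v14 < v15 < v5
Number of elements in the longest chain: 4


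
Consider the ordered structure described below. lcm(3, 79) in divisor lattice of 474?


Join=lcm.
gcd(3,79)=1
lcm=237


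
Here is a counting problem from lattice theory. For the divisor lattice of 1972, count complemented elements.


An element a is complemented if some b has a meet b = bottom, a join b = top.
a is complemented iff gcd(a, n/a)=1, i.e. a is a unitary divisor of 1972.
Complemented elements: 1, 4, 17, 29, 68, 116, ... (2 more)
Count: 8


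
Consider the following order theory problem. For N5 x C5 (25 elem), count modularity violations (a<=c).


Modular law: if a <= c then a v (b ^ c) = (a v b) ^ c.
Check all triples (a,b,c) with a <= c among 25 elements.
  e.g. a=(a,0), b=(c,0), c=(b,0): lhs=(a,0) != rhs=(b,0)
  e.g. a=(a,0), b=(c,1), c=(b,0): lhs=(a,0) != rhs=(b,0)
Total violating triples: 75


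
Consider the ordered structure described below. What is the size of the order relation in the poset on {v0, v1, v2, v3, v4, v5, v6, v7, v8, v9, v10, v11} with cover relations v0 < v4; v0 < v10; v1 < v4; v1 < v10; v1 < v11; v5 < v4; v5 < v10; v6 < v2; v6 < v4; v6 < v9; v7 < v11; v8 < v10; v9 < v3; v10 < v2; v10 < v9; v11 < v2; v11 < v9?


The order relation is {(a,b) : a <= b}, reflexive so it includes (a,a).
Examples: (v0,v0), (v0,v10), (v0,v2), (v0,v3), (v0,v4), ...
Total ordered pairs: 47


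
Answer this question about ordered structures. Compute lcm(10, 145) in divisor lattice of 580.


In a divisor lattice, join = lcm (least common multiple).
gcd(10,145) = 5
lcm(10,145) = 10*145/gcd = 1450/5 = 290


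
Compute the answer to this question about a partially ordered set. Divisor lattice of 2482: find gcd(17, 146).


In a divisor lattice, meet = gcd (greatest common divisor).
By Euclidean algorithm or factoring: gcd(17,146) = 1


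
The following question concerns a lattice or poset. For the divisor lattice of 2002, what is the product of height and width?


Height = length of longest chain minus 1; width = size of largest antichain.
A maximum chain: 1 | 13 | 143 | 1001 | 2002  (height 4).
A maximum antichain: {14, 22, 26, 77, 91, 143}  (width 6).
Product = 4 * 6 = 24


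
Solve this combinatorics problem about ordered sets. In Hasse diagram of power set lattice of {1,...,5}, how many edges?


A cover relation a -< b holds when a < b with no c strictly between.
Cover relations:
  {} -< {1}
  {} -< {2}
  {} -< {3}
  {} -< {4}
  {} -< {5}
  {1} -< {1,2}
  {1} -< {1,3}
  {1} -< {1,4}
  ...72 more
Total: 80


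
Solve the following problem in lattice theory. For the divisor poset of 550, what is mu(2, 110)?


In a divisor lattice, mu(a,b) = mu(b/a) where mu is the classical Mobius function.
b/a = 110/2 = 55
Prime factorization of 55: primes [5, 11]
55 is squarefree with 2 prime factor(s), so mu(55) = (-1)^2 = 1


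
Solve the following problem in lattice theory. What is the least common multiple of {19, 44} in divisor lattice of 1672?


In a divisor lattice, join = lcm (least common multiple).
Compute lcm iteratively: start with first element, then lcm(current, next).
Elements: [19, 44]
lcm(19,44) = 836
Final lcm = 836


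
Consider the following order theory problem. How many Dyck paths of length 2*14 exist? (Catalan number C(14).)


C(n) = C(2n, n) / (n+1).
C(28, 14) = 40116600
C(14) = 40116600 / 15 = 2674440


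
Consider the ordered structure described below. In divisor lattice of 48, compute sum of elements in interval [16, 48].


Interval [16,48] in divisors of 48: [16, 48]
Sum = 64


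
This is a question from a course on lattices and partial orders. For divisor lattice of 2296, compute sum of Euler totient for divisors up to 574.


Divisors of 2296 up to 574: [1, 2, 4, 7, 8, 14, 28, 41, 56, 82, 164, 287, 328, 574]
phi values: [1, 1, 2, 6, 4, 6, 12, 40, 24, 40, 80, 240, 160, 240]
Sum = 856


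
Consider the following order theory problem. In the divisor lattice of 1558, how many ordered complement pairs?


Complement pair (a,b): a meet b = bottom, a join b = top.
Here: gcd(a,b)=1 and lcm(a,b)=1558, i.e. a*b=1558 with a,b coprime.
Pairs found: (1,1558), (2,779), (19,82), (38,41), ... (4 more)
Total ordered pairs: 8


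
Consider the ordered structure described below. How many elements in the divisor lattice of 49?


Divisors of 49: [1, 7, 49]
Count: 3


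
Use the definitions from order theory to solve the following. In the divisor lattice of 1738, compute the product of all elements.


Divisors of 1738: [1, 2, 11, 22, 79, 158, 869, 1738]
Product = n^(d(n)/2) = 1738^(8/2)
Product = 9124290174736


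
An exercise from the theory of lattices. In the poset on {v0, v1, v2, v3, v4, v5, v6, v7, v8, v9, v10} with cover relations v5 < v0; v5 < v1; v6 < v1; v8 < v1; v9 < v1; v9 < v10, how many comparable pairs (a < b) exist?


A comparable pair {a,b} has a < b or b < a in the order.
Count unordered pairs where one element is strictly below the other.
Examples: {v0,v5}, {v1,v5}, {v1,v6}, {v1,v8}, ...
Total comparable pairs: 6


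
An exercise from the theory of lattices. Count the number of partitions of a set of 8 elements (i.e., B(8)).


B(n) = number of set partitions of an n-element set.
B(n) satisfies the recurrence: B(n+1) = sum_k C(n,k)*B(k).
B(8) = 4140


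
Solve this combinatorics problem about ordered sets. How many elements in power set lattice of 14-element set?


Power set = 2^n.
2^14 = 16384


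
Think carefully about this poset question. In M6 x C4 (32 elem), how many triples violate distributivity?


Distributive law: a ^ (b v c) = (a ^ b) v (a ^ c).
Check all 32^3 = 32768 ordered triples (a,b,c).
  e.g. a=(a1,0), b=(a2,0), c=(a3,0): lhs=(a1,0) != rhs=(0,0)
  e.g. a=(a1,0), b=(a2,0), c=(a3,1): lhs=(a1,0) != rhs=(0,0)
Total violating triples: 7680


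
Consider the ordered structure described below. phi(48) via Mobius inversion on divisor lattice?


phi(n) = n * prod_{p|n} (1 - 1/p).
Prime divisors of 48: [2, 3]
phi(48) = 48 * (1 - 1/2) * (1 - 1/3)
phi(48) = 16


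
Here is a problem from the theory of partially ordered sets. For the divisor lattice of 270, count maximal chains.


A maximal chain goes from the minimum element to a maximal element via cover relations.
Counting all min-to-max paths in the cover graph.
Total maximal chains: 20


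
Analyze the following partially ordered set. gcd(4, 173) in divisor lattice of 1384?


Meet=gcd.
gcd(4,173)=1


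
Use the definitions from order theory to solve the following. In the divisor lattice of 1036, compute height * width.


Height = length of longest chain minus 1; width = size of largest antichain.
A maximum chain: 1 | 37 | 259 | 518 | 1036  (height 4).
A maximum antichain: {4, 14, 74, 259}  (width 4).
Product = 4 * 4 = 16


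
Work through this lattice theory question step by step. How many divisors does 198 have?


Divisors of 198: [1, 2, 3, 6, 9, 11, 18, 22, 33, 66, 99, 198]
Count: 12


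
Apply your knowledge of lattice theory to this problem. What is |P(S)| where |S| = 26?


Power set = 2^n.
2^26 = 67108864


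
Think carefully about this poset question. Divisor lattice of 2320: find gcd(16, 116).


In a divisor lattice, meet = gcd (greatest common divisor).
By Euclidean algorithm or factoring: gcd(16,116) = 4


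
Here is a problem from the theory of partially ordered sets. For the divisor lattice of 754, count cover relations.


A cover relation a -< b holds when a < b with no c strictly between.
Cover relations:
  1 -< 2
  1 -< 13
  1 -< 29
  2 -< 26
  2 -< 58
  13 -< 26
  13 -< 377
  26 -< 754
  ...4 more
Total: 12


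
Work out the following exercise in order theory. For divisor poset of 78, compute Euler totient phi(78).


phi(n) = n * prod_{p|n} (1 - 1/p).
Prime divisors of 78: [2, 3, 13]
phi(78) = 78 * (1 - 1/2) * (1 - 1/3) * (1 - 1/13)
phi(78) = 24


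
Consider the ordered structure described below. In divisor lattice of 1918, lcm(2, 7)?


Join=lcm.
gcd(2,7)=1
lcm=14


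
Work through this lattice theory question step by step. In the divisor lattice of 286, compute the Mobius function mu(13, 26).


In a divisor lattice, mu(a,b) = mu(b/a) where mu is the classical Mobius function.
b/a = 26/13 = 2
Prime factorization of 2: primes [2]
2 is squarefree with 1 prime factor(s), so mu(2) = (-1)^1 = -1


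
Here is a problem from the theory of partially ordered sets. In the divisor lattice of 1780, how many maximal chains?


A maximal chain goes from the minimum element to a maximal element via cover relations.
Counting all min-to-max paths in the cover graph.
Total maximal chains: 12


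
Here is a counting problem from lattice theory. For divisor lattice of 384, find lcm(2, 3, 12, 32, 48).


In a divisor lattice, join = lcm (least common multiple).
Compute lcm iteratively: start with first element, then lcm(current, next).
Elements: [2, 3, 12, 32, 48]
lcm(2,3) = 6
lcm(6,12) = 12
lcm(12,32) = 96
lcm(96,48) = 96
Final lcm = 96


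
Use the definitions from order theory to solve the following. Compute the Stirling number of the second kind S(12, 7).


S(n,k) = k*S(n-1,k) + S(n-1,k-1).
S(11,7) = 63987, S(11,6) = 179487
S(12,7) = 7*63987 + 179487 = 447909 + 179487
S(12,7) = 627396


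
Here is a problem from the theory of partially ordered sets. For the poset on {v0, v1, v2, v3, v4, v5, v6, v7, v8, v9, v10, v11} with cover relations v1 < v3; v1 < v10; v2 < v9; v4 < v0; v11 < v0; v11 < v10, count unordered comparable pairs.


A comparable pair {a,b} has a < b or b < a in the order.
Count unordered pairs where one element is strictly below the other.
Examples: {v0,v4}, {v0,v11}, {v1,v3}, {v1,v10}, ...
Total comparable pairs: 6


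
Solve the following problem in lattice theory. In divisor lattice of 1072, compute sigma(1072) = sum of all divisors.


sigma(n) = sum of divisors.
Divisors of 1072: [1, 2, 4, 8, 16, 67, 134, 268, 536, 1072]
Sum = 2108


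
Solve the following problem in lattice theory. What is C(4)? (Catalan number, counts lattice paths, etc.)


C(n) = C(2n, n) / (n+1).
C(8, 4) = 70
C(4) = 70 / 5 = 14


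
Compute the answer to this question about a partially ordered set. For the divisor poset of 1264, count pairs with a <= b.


The order relation is {(a,b) : a <= b}, reflexive so it includes (a,a).
Examples: (1,1), (1,1264), (1,158), (1,16), (1,2), ...
Total ordered pairs: 45


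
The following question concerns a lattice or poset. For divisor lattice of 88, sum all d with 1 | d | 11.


Interval [1,11] in divisors of 88: [1, 11]
Sum = 12


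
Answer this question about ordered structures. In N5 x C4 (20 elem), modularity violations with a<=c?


Modular law: if a <= c then a v (b ^ c) = (a v b) ^ c.
Check all triples (a,b,c) with a <= c among 20 elements.
  e.g. a=(a,0), b=(c,0), c=(b,0): lhs=(a,0) != rhs=(b,0)
  e.g. a=(a,0), b=(c,1), c=(b,0): lhs=(a,0) != rhs=(b,0)
Total violating triples: 40


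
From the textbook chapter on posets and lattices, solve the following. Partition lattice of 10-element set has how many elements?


B(n) = number of set partitions of an n-element set.
B(n) satisfies the recurrence: B(n+1) = sum_k C(n,k)*B(k).
B(10) = 115975


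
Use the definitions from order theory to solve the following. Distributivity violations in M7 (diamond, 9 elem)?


Distributive law: a ^ (b v c) = (a ^ b) v (a ^ c).
Check all 9^3 = 729 ordered triples (a,b,c).
  e.g. a=a1, b=a2, c=a3: lhs=a1 != rhs=0
  e.g. a=a1, b=a2, c=a4: lhs=a1 != rhs=0
Total violating triples: 210


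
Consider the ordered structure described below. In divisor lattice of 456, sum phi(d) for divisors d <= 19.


Divisors of 456 up to 19: [1, 2, 3, 4, 6, 8, 12, 19]
phi values: [1, 1, 2, 2, 2, 4, 4, 18]
Sum = 34


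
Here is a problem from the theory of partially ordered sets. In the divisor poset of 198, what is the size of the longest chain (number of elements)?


A chain is a totally ordered subset; we count the number of elements in a maximum chain.
Compute, for each element x, the size of the longest chain ending at x:
  1: 1
  2: 2
  3: 2
  11: 2
  9: 3
  6: 3
  ...
A maximum chain: 1 < 2 < 6 < 18 < 198
Number of elements in the longest chain: 5


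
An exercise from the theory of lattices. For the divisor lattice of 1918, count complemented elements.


An element a is complemented if some b has a meet b = bottom, a join b = top.
a is complemented iff gcd(a, n/a)=1, i.e. a is a unitary divisor of 1918.
Complemented elements: 1, 2, 7, 14, 137, 274, ... (2 more)
Count: 8


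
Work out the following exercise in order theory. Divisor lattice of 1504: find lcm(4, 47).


In a divisor lattice, join = lcm (least common multiple).
gcd(4,47) = 1
lcm(4,47) = 4*47/gcd = 188/1 = 188


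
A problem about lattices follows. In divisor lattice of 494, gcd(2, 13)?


Meet=gcd.
gcd(2,13)=1


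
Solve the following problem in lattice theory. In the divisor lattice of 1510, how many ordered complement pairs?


Complement pair (a,b): a meet b = bottom, a join b = top.
Here: gcd(a,b)=1 and lcm(a,b)=1510, i.e. a*b=1510 with a,b coprime.
Pairs found: (1,1510), (2,755), (5,302), (10,151), ... (4 more)
Total ordered pairs: 8


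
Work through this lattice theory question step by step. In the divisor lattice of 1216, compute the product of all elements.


Divisors of 1216: [1, 2, 4, 8, 16, 19, 32, 38, 64, 76, 152, 304, 608, 1216]
Product = n^(d(n)/2) = 1216^(14/2)
Product = 3931289483083415289856


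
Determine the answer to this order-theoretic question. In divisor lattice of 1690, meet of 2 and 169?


In a divisor lattice, meet = gcd (greatest common divisor).
By Euclidean algorithm or factoring: gcd(2,169) = 1


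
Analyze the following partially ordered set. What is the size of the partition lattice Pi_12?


B(n) = number of set partitions of an n-element set.
B(n) satisfies the recurrence: B(n+1) = sum_k C(n,k)*B(k).
B(12) = 4213597


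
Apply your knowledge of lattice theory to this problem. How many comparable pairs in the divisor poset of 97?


A comparable pair {a,b} has a < b or b < a in the order.
Count unordered pairs where one element is strictly below the other.
Examples: {1,97}
Total comparable pairs: 1


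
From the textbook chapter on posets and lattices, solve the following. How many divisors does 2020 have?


Divisors of 2020: [1, 2, 4, 5, 10, 20, 101, 202, 404, 505, 1010, 2020]
Count: 12


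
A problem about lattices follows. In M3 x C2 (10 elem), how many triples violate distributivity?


Distributive law: a ^ (b v c) = (a ^ b) v (a ^ c).
Check all 10^3 = 1000 ordered triples (a,b,c).
  e.g. a=(a1,0), b=(a2,0), c=(a3,0): lhs=(a1,0) != rhs=(0,0)
  e.g. a=(a1,0), b=(a2,0), c=(a3,1): lhs=(a1,0) != rhs=(0,0)
Total violating triples: 48


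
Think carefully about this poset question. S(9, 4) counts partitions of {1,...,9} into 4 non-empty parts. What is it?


S(n,k) = k*S(n-1,k) + S(n-1,k-1).
S(8,4) = 1701, S(8,3) = 966
S(9,4) = 4*1701 + 966 = 6804 + 966
S(9,4) = 7770


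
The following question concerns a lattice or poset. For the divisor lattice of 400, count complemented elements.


An element a is complemented if some b has a meet b = bottom, a join b = top.
a is complemented iff gcd(a, n/a)=1, i.e. a is a unitary divisor of 400.
Complemented elements: 1, 16, 25, 400
Count: 4


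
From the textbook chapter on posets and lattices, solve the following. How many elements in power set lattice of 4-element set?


Power set = 2^n.
2^4 = 16


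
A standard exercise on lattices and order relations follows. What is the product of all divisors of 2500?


Divisors of 2500: [1, 2, 4, 5, 10, 20, 25, 50, 100, 125, 250, 500, 625, 1250, 2500]
Product = n^(d(n)/2) = 2500^(15/2)
Product = 30517578125000000000000000


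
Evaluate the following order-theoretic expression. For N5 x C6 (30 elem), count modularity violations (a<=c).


Modular law: if a <= c then a v (b ^ c) = (a v b) ^ c.
Check all triples (a,b,c) with a <= c among 30 elements.
  e.g. a=(a,0), b=(c,0), c=(b,0): lhs=(a,0) != rhs=(b,0)
  e.g. a=(a,0), b=(c,1), c=(b,0): lhs=(a,0) != rhs=(b,0)
Total violating triples: 126


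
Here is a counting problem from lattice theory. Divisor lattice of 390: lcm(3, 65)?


Join=lcm.
gcd(3,65)=1
lcm=195


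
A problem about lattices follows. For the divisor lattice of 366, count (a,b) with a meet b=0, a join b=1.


Complement pair (a,b): a meet b = bottom, a join b = top.
Here: gcd(a,b)=1 and lcm(a,b)=366, i.e. a*b=366 with a,b coprime.
Pairs found: (1,366), (2,183), (3,122), (6,61), ... (4 more)
Total ordered pairs: 8


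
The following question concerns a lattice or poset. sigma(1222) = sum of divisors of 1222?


sigma(n) = sum of divisors.
Divisors of 1222: [1, 2, 13, 26, 47, 94, 611, 1222]
Sum = 2016


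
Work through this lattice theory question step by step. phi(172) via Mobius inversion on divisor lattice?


phi(n) = n * prod_{p|n} (1 - 1/p).
Prime divisors of 172: [2, 43]
phi(172) = 172 * (1 - 1/2) * (1 - 1/43)
phi(172) = 84


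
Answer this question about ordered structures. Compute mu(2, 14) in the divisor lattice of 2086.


In a divisor lattice, mu(a,b) = mu(b/a) where mu is the classical Mobius function.
b/a = 14/2 = 7
Prime factorization of 7: primes [7]
7 is squarefree with 1 prime factor(s), so mu(7) = (-1)^1 = -1


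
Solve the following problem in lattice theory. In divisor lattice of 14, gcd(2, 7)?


Meet=gcd.
gcd(2,7)=1


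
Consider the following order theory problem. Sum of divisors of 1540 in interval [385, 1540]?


Interval [385,1540] in divisors of 1540: [385, 770, 1540]
Sum = 2695


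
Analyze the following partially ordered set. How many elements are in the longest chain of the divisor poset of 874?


A chain is a totally ordered subset; we count the number of elements in a maximum chain.
Compute, for each element x, the size of the longest chain ending at x:
  1: 1
  2: 2
  19: 2
  23: 2
  38: 3
  46: 3
  ...
A maximum chain: 1 < 2 < 38 < 874
Number of elements in the longest chain: 4


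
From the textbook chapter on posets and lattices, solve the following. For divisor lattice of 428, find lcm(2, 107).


In a divisor lattice, join = lcm (least common multiple).
Compute lcm iteratively: start with first element, then lcm(current, next).
Elements: [2, 107]
lcm(2,107) = 214
Final lcm = 214


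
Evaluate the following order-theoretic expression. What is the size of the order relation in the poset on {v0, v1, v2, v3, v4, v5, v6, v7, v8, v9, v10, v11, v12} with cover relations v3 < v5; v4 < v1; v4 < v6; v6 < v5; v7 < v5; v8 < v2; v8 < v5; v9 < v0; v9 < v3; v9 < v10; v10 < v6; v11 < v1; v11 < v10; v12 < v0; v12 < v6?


The order relation is {(a,b) : a <= b}, reflexive so it includes (a,a).
Examples: (v0,v0), (v1,v1), (v10,v10), (v10,v5), (v10,v6), ...
Total ordered pairs: 35


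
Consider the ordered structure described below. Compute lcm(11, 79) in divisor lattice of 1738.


In a divisor lattice, join = lcm (least common multiple).
gcd(11,79) = 1
lcm(11,79) = 11*79/gcd = 869/1 = 869


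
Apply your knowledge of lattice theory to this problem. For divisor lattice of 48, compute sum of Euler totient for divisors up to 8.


Divisors of 48 up to 8: [1, 2, 3, 4, 6, 8]
phi values: [1, 1, 2, 2, 2, 4]
Sum = 12


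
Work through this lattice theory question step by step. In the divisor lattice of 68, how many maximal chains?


A maximal chain goes from the minimum element to a maximal element via cover relations.
Counting all min-to-max paths in the cover graph.
Total maximal chains: 3


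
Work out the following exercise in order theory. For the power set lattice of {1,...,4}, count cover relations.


A cover relation a -< b holds when a < b with no c strictly between.
Cover relations:
  {} -< {1}
  {} -< {2}
  {} -< {3}
  {} -< {4}
  {1} -< {1,2}
  {1} -< {1,3}
  {1} -< {1,4}
  {2} -< {1,2}
  ...24 more
Total: 32


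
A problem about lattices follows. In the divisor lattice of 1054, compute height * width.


Height = length of longest chain minus 1; width = size of largest antichain.
A maximum chain: 1 | 31 | 527 | 1054  (height 3).
A maximum antichain: {2, 17, 31}  (width 3).
Product = 3 * 3 = 9


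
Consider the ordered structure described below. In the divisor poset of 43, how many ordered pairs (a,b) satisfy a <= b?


The order relation is {(a,b) : a <= b}, reflexive so it includes (a,a).
Examples: (1,1), (1,43), (43,43)
Total ordered pairs: 3


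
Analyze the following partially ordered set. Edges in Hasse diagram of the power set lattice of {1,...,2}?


A cover relation a -< b holds when a < b with no c strictly between.
Cover relations:
  {} -< {1}
  {} -< {2}
  {1} -< {1,2}
  {2} -< {1,2}
Total: 4


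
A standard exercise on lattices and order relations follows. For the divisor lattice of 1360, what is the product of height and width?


Height = length of longest chain minus 1; width = size of largest antichain.
A maximum chain: 1 | 17 | 85 | 170 | 340 | 680 | 1360  (height 6).
A maximum antichain: {4, 10, 34, 85}  (width 4).
Product = 6 * 4 = 24


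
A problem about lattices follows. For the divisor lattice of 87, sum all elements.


sigma(n) = sum of divisors.
Divisors of 87: [1, 3, 29, 87]
Sum = 120


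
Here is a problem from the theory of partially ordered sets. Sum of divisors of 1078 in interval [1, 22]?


Interval [1,22] in divisors of 1078: [1, 2, 11, 22]
Sum = 36


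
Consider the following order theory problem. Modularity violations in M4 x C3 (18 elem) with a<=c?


Modular law: if a <= c then a v (b ^ c) = (a v b) ^ c.
Check all triples (a,b,c) with a <= c among 18 elements.
This lattice is modular (diamonds M_m and their chain-products are modular).
Total violating triples: 0


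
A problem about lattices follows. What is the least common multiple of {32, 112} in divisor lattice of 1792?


In a divisor lattice, join = lcm (least common multiple).
Compute lcm iteratively: start with first element, then lcm(current, next).
Elements: [32, 112]
lcm(32,112) = 224
Final lcm = 224


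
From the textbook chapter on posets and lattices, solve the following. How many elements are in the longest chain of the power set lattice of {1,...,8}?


A chain is a totally ordered subset; we count the number of elements in a maximum chain.
Compute, for each element x, the size of the longest chain ending at x:
  {}: 1
  {1}: 2
  {2}: 2
  {3}: 2
  {4}: 2
  {5}: 2
  ...
A maximum chain: {} < {1} < {1,2} < {1,2,3} < {1,2,3,4} < {1,2,3,4,5} < {1,2,3,4,5,6} < {1,2,3,4,5,6,7} < {1,2,3,4,5,6,7,8}
Number of elements in the longest chain: 9
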